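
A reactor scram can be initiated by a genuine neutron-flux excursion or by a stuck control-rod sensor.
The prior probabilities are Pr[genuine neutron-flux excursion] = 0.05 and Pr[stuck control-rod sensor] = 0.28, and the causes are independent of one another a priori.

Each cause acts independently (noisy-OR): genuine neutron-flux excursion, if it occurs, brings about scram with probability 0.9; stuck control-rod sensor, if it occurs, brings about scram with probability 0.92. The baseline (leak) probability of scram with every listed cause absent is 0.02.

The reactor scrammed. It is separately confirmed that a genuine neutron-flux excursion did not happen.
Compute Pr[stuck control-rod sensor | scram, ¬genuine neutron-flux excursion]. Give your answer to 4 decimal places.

Pr[stuck control-rod sensor | scram, ¬genuine neutron-flux excursion] ≈ 0.9471

Under noisy-OR, P(scram | causes) = 1 − (1−0.02)·∏(1−qᵢ) over the active causes.
By total probability over both values of stuck control-rod sensor:
  P(scram | ¬genuine neutron-flux excursion) = 0.02×0.72 + 0.9216×0.28
        = 0.014400 + 0.258048 = 0.272448
Configurations with stuck control-rod sensor contribute 0.258048, so
  P(stuck control-rod sensor | scram, ¬genuine neutron-flux excursion) = 0.258048 / 0.272448 ≈ 0.9471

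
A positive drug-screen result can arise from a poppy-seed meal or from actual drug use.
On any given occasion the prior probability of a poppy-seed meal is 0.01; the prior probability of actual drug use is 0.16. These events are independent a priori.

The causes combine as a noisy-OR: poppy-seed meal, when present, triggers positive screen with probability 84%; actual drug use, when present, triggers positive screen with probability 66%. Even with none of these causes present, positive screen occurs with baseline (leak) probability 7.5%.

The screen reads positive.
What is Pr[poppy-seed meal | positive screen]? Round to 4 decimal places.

Under noisy-OR, P(positive screen | causes) = 1 − (1−0.075)·∏(1−qᵢ) over the active causes.
Enumerate the 4 (poppy-seed meal, actual drug use) configurations and weight by the priors:
  P(positive screen) = 0.075·0.99·0.84 + 0.6855·0.99·0.16 + 0.852·0.01·0.84 + 0.94968·0.01·0.16
        = 0.062370 + 0.108583 + 0.007157 + 0.001519 = 0.179629
The terms with poppy-seed meal present sum to 0.008676, so
  P(poppy-seed meal | positive screen) = 0.008676 / 0.179629 ≈ 0.0483

Pr[poppy-seed meal | positive screen] ≈ 0.0483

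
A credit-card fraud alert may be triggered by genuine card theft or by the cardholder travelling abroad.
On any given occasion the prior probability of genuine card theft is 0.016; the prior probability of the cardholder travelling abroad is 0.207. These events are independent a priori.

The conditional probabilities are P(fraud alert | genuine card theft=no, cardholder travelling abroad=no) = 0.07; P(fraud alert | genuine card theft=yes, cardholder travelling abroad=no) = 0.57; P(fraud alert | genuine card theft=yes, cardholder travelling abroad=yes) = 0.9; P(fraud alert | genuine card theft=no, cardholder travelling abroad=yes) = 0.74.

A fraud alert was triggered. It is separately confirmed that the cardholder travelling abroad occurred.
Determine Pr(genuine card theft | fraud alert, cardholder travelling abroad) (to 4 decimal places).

By total probability over both values of genuine card theft:
  P(fraud alert | cardholder travelling abroad) = 0.74×0.984 + 0.9×0.016
        = 0.728160 + 0.014400 = 0.742560
Keeping only the genuine card theft-present terms gives 0.014400, so
  P(genuine card theft | fraud alert, cardholder travelling abroad) = 0.014400 / 0.742560 ≈ 0.0194

Pr(genuine card theft | fraud alert, cardholder travelling abroad) ≈ 0.0194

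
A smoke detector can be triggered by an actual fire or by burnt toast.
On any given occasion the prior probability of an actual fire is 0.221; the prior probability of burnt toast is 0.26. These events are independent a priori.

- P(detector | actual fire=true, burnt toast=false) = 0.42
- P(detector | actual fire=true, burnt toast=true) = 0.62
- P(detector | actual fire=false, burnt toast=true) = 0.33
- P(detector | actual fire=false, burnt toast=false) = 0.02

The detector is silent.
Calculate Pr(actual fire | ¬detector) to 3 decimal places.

Pr(actual fire | ¬detector) ≈ 0.143

By total probability over the 4 (actual fire, burnt toast) configurations:
  P(¬detector) = 0.98×0.779×0.74 + 0.67×0.779×0.26 + 0.58×0.221×0.74 + 0.38×0.221×0.26
        = 0.564931 + 0.135702 + 0.094853 + 0.021835 = 0.817321
The terms with actual fire present sum to 0.116688, so
  P(actual fire | ¬detector) = 0.116688 / 0.817321 ≈ 0.143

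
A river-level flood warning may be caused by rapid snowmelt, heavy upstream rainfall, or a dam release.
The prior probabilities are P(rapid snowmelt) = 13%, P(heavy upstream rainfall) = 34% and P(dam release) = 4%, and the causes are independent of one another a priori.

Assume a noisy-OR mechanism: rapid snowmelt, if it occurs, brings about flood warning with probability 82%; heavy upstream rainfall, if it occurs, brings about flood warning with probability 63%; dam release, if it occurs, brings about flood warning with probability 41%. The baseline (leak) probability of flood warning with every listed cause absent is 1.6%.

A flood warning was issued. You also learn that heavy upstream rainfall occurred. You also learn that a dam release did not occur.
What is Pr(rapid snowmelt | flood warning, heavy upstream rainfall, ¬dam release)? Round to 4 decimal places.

Under noisy-OR, P(flood warning | causes) = 1 − (1−0.016)·∏(1−qᵢ) over the active causes.
P(flood warning | heavy upstream rainfall, ¬dam release) = 0.63592×0.87 + 0.934466×0.13 = 0.553250 + 0.121481 = 0.674731
Restricting to configurations with rapid snowmelt present: 0.934466×0.13 = 0.121481.
So P(rapid snowmelt | flood warning, heavy upstream rainfall, ¬dam release) = 0.121481/0.674731 ≈ 0.1800.

Pr(rapid snowmelt | flood warning, heavy upstream rainfall, ¬dam release) ≈ 0.1800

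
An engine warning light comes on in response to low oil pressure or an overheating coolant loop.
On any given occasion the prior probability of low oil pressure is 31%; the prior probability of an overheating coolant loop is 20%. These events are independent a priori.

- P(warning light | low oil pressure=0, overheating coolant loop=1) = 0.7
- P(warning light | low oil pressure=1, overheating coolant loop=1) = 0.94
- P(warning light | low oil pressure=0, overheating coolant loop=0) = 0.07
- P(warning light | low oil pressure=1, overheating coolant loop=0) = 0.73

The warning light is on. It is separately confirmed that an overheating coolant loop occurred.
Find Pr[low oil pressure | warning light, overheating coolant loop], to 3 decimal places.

Weight on low oil pressure=true, given the evidence: 0.94×0.31 = 0.291400
Normalizer over all consistent configurations: 0.7×0.69 + 0.94×0.31 = 0.774400
P(low oil pressure | warning light, overheating coolant loop) = 0.291400/0.774400 ≈ 0.376

Pr[low oil pressure | warning light, overheating coolant loop] ≈ 0.376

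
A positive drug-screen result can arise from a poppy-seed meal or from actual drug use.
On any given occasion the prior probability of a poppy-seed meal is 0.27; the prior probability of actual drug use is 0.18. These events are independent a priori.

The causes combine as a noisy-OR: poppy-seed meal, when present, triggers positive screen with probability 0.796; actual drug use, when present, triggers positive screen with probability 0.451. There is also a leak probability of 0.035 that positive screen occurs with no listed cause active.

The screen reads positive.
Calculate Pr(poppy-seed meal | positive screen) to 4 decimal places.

Under noisy-OR, P(positive screen | causes) = 1 − (1−0.035)·∏(1−qᵢ) over the active causes.
P(positive screen) = 0.035×0.73×0.82 + 0.470215×0.73×0.18 + 0.80314×0.27×0.82 + 0.891924×0.27×0.18 = 0.020951 + 0.061786 + 0.177815 + 0.043348 = 0.303900
Of this, 0.221163 comes from 0.177815 + 0.043348 (the poppy-seed meal=true cases).
P(poppy-seed meal | positive screen) = 0.221163 / 0.303900 ≈ 0.7277

Pr(poppy-seed meal | positive screen) ≈ 0.7277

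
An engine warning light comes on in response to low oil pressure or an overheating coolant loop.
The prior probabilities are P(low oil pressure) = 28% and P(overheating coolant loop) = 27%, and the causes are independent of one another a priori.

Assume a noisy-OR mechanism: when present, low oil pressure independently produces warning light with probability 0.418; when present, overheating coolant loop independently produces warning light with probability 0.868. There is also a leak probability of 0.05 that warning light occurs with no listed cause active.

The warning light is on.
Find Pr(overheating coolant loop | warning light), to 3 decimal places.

Pr(overheating coolant loop | warning light) ≈ 0.671

Under noisy-OR, P(warning light | causes) = 1 − (1−0.05)·∏(1−qᵢ) over the active causes.
For the numerator, keep only overheating coolant loop=true terms: 0.170022 + 0.070082 = 0.240104
The normalizing constant is 0.05×0.72×0.73 + 0.8746×0.72×0.27 + 0.4471×0.28×0.73 + 0.927017×0.28×0.27 = 0.357771
Posterior = 0.240104 / 0.357771 ≈ 0.671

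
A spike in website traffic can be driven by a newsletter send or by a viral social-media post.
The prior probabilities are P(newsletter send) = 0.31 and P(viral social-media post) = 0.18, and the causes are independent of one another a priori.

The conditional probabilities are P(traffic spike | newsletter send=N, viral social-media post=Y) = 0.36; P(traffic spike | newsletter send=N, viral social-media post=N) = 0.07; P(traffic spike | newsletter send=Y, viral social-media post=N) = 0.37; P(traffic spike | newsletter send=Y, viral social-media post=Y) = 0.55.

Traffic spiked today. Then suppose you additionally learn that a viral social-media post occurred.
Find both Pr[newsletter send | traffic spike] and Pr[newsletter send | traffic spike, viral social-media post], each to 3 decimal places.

Pr[newsletter send | traffic spike] ≈ 0.597; Pr[newsletter send | traffic spike, viral social-media post] ≈ 0.407

P(traffic spike) = 0.07·0.69·0.82 + 0.36·0.69·0.18 + 0.37·0.31·0.82 + 0.55·0.31·0.18 = 0.039606 + 0.044712 + 0.094054 + 0.030690 = 0.209062
Of this, 0.124744 comes from 0.094054 + 0.030690 (the newsletter send=true cases).
Hence the posterior is 0.124744/0.209062 ≈ 0.597.

Now condition on the additional information:
For the numerator, keep only newsletter send=true terms: 0.55×0.31 = 0.170500
The normalizing constant is 0.36×0.69 + 0.55×0.31 = 0.418900
P(newsletter send | traffic spike, viral social-media post) = 0.170500/0.418900 ≈ 0.407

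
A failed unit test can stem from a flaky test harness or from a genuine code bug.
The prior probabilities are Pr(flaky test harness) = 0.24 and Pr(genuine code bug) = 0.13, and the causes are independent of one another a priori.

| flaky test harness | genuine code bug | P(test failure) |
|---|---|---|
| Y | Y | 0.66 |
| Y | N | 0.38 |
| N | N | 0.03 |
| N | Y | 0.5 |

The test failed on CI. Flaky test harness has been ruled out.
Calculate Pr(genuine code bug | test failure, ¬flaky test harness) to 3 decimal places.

Pr(genuine code bug | test failure, ¬flaky test harness) ≈ 0.714

Weight on genuine code bug=true, given the evidence: 0.5*0.13 = 0.065000
Normalizer over all consistent configurations: 0.03*0.87 + 0.5*0.13 = 0.091100
Posterior = 0.065000 / 0.091100 ≈ 0.714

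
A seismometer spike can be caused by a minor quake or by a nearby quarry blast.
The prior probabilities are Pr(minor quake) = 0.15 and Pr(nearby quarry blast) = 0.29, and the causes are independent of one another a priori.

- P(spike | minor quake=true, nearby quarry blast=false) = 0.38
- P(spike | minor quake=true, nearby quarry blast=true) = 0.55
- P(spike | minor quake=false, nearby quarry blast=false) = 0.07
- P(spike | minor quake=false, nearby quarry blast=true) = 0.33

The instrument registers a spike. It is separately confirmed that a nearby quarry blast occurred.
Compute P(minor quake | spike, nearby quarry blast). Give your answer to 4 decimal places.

P(minor quake | spike, nearby quarry blast) ≈ 0.2273

By total probability over both values of minor quake:
  P(spike | nearby quarry blast) = 0.33·0.85 + 0.55·0.15
        = 0.280500 + 0.082500 = 0.363000
Configurations with minor quake contribute 0.082500, so
  P(minor quake | spike, nearby quarry blast) = 0.082500 / 0.363000 ≈ 0.2273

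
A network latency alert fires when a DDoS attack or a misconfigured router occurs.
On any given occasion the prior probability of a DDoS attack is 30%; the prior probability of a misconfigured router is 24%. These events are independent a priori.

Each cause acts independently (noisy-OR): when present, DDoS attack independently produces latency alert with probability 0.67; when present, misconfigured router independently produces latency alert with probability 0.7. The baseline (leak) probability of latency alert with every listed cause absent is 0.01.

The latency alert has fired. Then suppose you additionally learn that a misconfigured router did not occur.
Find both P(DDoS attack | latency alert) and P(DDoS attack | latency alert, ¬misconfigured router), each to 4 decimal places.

Under noisy-OR, P(latency alert | causes) = 1 − (1−0.01)·∏(1−qᵢ) over the active causes.
P(latency alert) = 0.01*0.7*0.76 + 0.703*0.7*0.24 + 0.6733*0.3*0.76 + 0.90199*0.3*0.24 = 0.005320 + 0.118104 + 0.153512 + 0.064943 = 0.341879
The DDoS attack-present share is 0.153512 + 0.064943 = 0.218455.
P(DDoS attack | latency alert) = 0.218455 / 0.341879 ≈ 0.6390

With the extra evidence:
Numerator (weight on configurations with DDoS attack): 0.6733*0.3 = 0.201990
The normalizing constant is 0.01*0.7 + 0.6733*0.3 = 0.208990
Posterior = 0.201990 / 0.208990 ≈ 0.9665
With misconfigured router excluded, DDoS attack must carry more of the explanatory weight for the latency alert.

P(DDoS attack | latency alert) ≈ 0.6390; P(DDoS attack | latency alert, ¬misconfigured router) ≈ 0.9665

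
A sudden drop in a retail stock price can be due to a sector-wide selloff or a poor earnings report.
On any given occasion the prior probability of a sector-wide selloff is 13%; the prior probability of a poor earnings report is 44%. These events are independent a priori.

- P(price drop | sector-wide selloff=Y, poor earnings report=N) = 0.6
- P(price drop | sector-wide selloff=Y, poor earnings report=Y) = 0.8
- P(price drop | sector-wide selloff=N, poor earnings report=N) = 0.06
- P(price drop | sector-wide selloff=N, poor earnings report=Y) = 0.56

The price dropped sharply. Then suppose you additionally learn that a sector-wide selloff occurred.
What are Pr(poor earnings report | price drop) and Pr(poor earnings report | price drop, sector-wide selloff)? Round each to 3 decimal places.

P(price drop) = 0.06*0.87*0.56 + 0.56*0.87*0.44 + 0.6*0.13*0.56 + 0.8*0.13*0.44 = 0.029232 + 0.214368 + 0.043680 + 0.045760 = 0.333040
Of this, 0.260128 comes from 0.214368 + 0.045760 (the poor earnings report=true cases).
So P(poor earnings report | price drop) = 0.260128/0.333040 ≈ 0.781.

Now also conditioning on sector-wide selloff=true:
P(price drop | sector-wide selloff) = 0.6·0.56 + 0.8·0.44 = 0.336000 + 0.352000 = 0.688000
Restricting to configurations with poor earnings report present: 0.8·0.44 = 0.352000.
P(poor earnings report | price drop, sector-wide selloff) = 0.352000 / 0.688000 ≈ 0.512
Conditioning on sector-wide selloff lowers the posterior on poor earnings report: the classic explaining-away effect in a common-effect structure.

Pr(poor earnings report | price drop) ≈ 0.781; Pr(poor earnings report | price drop, sector-wide selloff) ≈ 0.512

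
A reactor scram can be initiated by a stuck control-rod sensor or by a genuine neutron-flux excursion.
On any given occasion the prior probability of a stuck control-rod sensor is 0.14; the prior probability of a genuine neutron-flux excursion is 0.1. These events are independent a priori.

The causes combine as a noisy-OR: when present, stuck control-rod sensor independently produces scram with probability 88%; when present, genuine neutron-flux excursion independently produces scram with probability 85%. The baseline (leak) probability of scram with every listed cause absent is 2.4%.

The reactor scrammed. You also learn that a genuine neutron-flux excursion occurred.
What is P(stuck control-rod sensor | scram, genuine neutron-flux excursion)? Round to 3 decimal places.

P(stuck control-rod sensor | scram, genuine neutron-flux excursion) ≈ 0.158

Under noisy-OR, P(scram | causes) = 1 − (1−0.024)·∏(1−qᵢ) over the active causes.
Weight on stuck control-rod sensor=true, given the evidence: 0.982432×0.14 = 0.137540
Normalizer over all consistent configurations: 0.8536×0.86 + 0.982432×0.14 = 0.871636
Posterior = 0.137540 / 0.871636 ≈ 0.158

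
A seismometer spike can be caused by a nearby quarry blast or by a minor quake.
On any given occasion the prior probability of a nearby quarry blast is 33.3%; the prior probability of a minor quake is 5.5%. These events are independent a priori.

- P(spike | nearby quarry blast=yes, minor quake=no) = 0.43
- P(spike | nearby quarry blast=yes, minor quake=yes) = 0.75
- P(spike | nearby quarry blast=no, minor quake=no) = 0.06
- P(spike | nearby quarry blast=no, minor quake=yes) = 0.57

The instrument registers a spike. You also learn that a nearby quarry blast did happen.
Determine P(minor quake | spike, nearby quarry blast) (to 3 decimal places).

P(minor quake | spike, nearby quarry blast) ≈ 0.092

P(spike | nearby quarry blast) = 0.43*0.945 + 0.75*0.055 = 0.406350 + 0.041250 = 0.447600
Restricting to configurations with minor quake present: 0.75*0.055 = 0.041250.
P(minor quake | spike, nearby quarry blast) = 0.041250 / 0.447600 ≈ 0.092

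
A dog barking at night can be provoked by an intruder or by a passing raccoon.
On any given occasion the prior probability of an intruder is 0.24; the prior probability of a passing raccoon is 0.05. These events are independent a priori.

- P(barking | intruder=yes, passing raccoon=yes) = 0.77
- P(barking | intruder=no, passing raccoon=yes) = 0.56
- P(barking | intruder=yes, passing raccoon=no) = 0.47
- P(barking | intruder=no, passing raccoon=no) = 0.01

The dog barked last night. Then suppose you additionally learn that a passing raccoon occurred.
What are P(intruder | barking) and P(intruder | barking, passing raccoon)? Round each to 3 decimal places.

P(barking) = 0.01×0.76×0.95 + 0.56×0.76×0.05 + 0.47×0.24×0.95 + 0.77×0.24×0.05 = 0.007220 + 0.021280 + 0.107160 + 0.009240 = 0.144900
The intruder-present share is 0.107160 + 0.009240 = 0.116400.
Hence the posterior is 0.116400/0.144900 ≈ 0.803.

Now condition on the additional information:
For the numerator, keep only intruder=true terms: 0.77*0.24 = 0.184800
Normalizer over all consistent configurations: 0.56*0.76 + 0.77*0.24 = 0.610400
P(intruder | barking, passing raccoon) = 0.184800/0.610400 ≈ 0.303

P(intruder | barking) ≈ 0.803; P(intruder | barking, passing raccoon) ≈ 0.303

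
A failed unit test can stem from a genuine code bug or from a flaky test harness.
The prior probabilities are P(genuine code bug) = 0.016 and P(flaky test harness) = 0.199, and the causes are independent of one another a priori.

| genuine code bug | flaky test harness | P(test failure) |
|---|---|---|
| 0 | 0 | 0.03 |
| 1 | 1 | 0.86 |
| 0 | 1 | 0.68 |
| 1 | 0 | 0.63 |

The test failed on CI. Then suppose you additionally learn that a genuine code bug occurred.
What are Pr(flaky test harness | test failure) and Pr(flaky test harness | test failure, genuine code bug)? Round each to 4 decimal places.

Pr(flaky test harness | test failure) ≈ 0.8108; Pr(flaky test harness | test failure, genuine code bug) ≈ 0.2533

Sum P(test failure|·) weighted by the priors over the 4 (genuine code bug, flaky test harness) configurations:
  P(test failure) = 0.03·0.984·0.801 + 0.68·0.984·0.199 + 0.63·0.016·0.801 + 0.86·0.016·0.199
        = 0.023646 + 0.133155 + 0.008074 + 0.002738 = 0.167613
The terms with flaky test harness present sum to 0.135893, so
  P(flaky test harness | test failure) = 0.135893 / 0.167613 ≈ 0.8108

Now condition on the additional information:
Enumerate both values of flaky test harness and weight by the priors:
  P(test failure | genuine code bug) = 0.63×0.801 + 0.86×0.199
        = 0.504630 + 0.171140 = 0.675770
Keeping only the flaky test harness-present terms gives 0.171140, so
  P(flaky test harness | test failure, genuine code bug) = 0.171140 / 0.675770 ≈ 0.2533
This is intercausal reasoning (explaining away): once genuine code bug accounts for the test failure, flaky test harness becomes less likely.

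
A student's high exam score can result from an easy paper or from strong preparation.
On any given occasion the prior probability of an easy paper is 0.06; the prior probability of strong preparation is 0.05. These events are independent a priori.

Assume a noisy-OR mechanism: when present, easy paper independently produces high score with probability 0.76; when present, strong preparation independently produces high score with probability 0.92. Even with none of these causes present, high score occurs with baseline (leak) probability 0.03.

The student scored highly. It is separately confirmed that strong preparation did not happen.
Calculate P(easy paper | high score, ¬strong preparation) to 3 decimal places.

Under noisy-OR, P(high score | causes) = 1 − (1−0.03)·∏(1−qᵢ) over the active causes.
Numerator (weight on configurations with easy paper): 0.7672*0.06 = 0.046032
Denominator P(high score | ¬strong preparation): 0.03*0.94 + 0.7672*0.06 = 0.074232
P(easy paper | high score, ¬strong preparation) = 0.046032/0.074232 ≈ 0.620

P(easy paper | high score, ¬strong preparation) ≈ 0.620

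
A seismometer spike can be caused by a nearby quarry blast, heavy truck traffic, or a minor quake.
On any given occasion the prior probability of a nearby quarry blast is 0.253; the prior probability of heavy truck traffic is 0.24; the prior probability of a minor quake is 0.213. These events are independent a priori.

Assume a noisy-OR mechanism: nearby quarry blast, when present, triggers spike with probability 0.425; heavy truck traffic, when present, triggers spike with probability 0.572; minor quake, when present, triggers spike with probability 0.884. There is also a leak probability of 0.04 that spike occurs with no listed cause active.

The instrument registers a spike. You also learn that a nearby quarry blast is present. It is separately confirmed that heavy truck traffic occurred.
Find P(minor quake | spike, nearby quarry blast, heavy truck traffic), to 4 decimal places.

Under noisy-OR, P(spike | causes) = 1 − (1−0.04)·∏(1−qᵢ) over the active causes.
By total probability over both values of minor quake:
  P(spike | nearby quarry blast, heavy truck traffic) = 0.763744*0.787 + 0.972594*0.213
        = 0.601067 + 0.207163 = 0.808230
Keeping only the minor quake-present terms gives 0.207163, so
  P(minor quake | spike, nearby quarry blast, heavy truck traffic) = 0.207163 / 0.808230 ≈ 0.2563

P(minor quake | spike, nearby quarry blast, heavy truck traffic) ≈ 0.2563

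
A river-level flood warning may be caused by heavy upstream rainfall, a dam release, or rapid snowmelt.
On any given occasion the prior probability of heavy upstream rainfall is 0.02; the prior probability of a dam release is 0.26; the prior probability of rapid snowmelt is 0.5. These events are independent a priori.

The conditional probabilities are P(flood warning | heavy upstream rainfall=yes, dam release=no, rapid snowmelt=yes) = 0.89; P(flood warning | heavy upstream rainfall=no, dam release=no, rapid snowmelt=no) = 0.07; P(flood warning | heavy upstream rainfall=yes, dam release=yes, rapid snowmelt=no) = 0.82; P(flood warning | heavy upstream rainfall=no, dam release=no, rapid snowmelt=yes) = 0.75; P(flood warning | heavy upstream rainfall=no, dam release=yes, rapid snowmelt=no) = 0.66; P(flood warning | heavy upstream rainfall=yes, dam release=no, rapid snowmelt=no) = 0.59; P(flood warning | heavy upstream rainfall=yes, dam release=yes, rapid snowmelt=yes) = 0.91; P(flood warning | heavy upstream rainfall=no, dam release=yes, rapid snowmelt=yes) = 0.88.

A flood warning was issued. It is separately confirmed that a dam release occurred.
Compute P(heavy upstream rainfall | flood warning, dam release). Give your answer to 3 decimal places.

P(heavy upstream rainfall | flood warning, dam release) ≈ 0.022

Enumerate the 4 (heavy upstream rainfall, rapid snowmelt) configurations and weight by the priors:
  P(flood warning | dam release) = 0.66*0.98*0.5 + 0.88*0.98*0.5 + 0.82*0.02*0.5 + 0.91*0.02*0.5
        = 0.323400 + 0.431200 + 0.008200 + 0.009100 = 0.771900
Keeping only the heavy upstream rainfall-present terms gives 0.017300, so
  P(heavy upstream rainfall | flood warning, dam release) = 0.017300 / 0.771900 ≈ 0.022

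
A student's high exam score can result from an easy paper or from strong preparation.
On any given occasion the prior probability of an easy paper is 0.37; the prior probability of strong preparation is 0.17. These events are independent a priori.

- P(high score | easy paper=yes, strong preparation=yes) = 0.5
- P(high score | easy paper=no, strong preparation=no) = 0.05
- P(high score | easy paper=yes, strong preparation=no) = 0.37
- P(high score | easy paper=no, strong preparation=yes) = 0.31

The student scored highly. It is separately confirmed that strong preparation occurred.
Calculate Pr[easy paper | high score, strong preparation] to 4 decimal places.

Numerator (weight on configurations with easy paper): 0.5*0.37 = 0.185000
Denominator P(high score | strong preparation): 0.31*0.63 + 0.5*0.37 = 0.380300
P(easy paper | high score, strong preparation) = 0.185000/0.380300 ≈ 0.4865

Pr[easy paper | high score, strong preparation] ≈ 0.4865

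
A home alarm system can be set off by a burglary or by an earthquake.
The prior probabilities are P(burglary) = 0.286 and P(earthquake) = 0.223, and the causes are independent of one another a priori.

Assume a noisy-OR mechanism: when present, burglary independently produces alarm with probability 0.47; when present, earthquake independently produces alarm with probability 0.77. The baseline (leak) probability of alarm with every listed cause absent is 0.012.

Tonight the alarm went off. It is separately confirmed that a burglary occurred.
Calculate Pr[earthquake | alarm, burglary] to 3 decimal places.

Pr[earthquake | alarm, burglary] ≈ 0.346

Under noisy-OR, P(alarm | causes) = 1 − (1−0.012)·∏(1−qᵢ) over the active causes.
Weight on earthquake=true, given the evidence: 0.879563×0.223 = 0.196143
Normalizer over all consistent configurations: 0.47636×0.777 + 0.879563×0.223 = 0.566275
Posterior = 0.196143 / 0.566275 ≈ 0.346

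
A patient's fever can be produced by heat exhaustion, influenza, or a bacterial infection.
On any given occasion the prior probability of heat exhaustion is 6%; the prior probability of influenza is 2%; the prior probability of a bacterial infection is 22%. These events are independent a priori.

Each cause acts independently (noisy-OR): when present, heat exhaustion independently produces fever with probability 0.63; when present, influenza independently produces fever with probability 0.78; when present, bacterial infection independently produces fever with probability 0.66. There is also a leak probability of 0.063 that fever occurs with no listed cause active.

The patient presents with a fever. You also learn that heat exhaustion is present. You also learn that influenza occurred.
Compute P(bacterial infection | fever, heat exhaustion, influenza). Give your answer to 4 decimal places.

Under noisy-OR, P(fever | causes) = 1 − (1−0.063)·∏(1−qᵢ) over the active causes.
P(fever | heat exhaustion, influenza) = 0.923728·0.78 + 0.974068·0.22 = 0.720508 + 0.214295 = 0.934803
Of this, 0.214295 comes from 0.974068·0.22 (the bacterial infection=true cases).
P(bacterial infection | fever, heat exhaustion, influenza) = 0.214295 / 0.934803 ≈ 0.2292

P(bacterial infection | fever, heat exhaustion, influenza) ≈ 0.2292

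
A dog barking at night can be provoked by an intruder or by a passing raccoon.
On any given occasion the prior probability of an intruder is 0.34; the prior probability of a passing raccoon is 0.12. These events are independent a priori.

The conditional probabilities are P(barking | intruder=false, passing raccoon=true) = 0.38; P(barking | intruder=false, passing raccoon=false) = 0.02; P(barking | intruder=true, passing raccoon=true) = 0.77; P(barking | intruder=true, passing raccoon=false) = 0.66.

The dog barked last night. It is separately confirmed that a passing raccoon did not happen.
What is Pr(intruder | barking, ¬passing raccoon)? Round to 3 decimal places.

Pr(intruder | barking, ¬passing raccoon) ≈ 0.944

Enumerate both values of intruder and weight by the priors:
  P(barking | ¬passing raccoon) = 0.02·0.66 + 0.66·0.34
        = 0.013200 + 0.224400 = 0.237600
The terms with intruder present sum to 0.224400, so
  P(intruder | barking, ¬passing raccoon) = 0.224400 / 0.237600 ≈ 0.944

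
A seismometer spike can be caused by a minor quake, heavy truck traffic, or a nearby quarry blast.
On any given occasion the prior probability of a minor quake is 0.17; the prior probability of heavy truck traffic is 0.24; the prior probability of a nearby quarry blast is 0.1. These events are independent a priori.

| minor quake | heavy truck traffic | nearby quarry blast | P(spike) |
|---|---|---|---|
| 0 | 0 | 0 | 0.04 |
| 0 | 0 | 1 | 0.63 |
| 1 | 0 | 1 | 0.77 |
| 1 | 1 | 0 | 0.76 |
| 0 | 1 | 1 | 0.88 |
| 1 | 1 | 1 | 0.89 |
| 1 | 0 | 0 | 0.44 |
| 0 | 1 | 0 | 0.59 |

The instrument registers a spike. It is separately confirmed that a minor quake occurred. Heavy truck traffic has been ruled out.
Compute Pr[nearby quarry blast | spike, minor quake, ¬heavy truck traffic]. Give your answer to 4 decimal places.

Pr[nearby quarry blast | spike, minor quake, ¬heavy truck traffic] ≈ 0.1628

Numerator (weight on configurations with nearby quarry blast): 0.77·0.1 = 0.077000
Normalizer over all consistent configurations: 0.44·0.9 + 0.77·0.1 = 0.473000
Posterior = 0.077000 / 0.473000 ≈ 0.1628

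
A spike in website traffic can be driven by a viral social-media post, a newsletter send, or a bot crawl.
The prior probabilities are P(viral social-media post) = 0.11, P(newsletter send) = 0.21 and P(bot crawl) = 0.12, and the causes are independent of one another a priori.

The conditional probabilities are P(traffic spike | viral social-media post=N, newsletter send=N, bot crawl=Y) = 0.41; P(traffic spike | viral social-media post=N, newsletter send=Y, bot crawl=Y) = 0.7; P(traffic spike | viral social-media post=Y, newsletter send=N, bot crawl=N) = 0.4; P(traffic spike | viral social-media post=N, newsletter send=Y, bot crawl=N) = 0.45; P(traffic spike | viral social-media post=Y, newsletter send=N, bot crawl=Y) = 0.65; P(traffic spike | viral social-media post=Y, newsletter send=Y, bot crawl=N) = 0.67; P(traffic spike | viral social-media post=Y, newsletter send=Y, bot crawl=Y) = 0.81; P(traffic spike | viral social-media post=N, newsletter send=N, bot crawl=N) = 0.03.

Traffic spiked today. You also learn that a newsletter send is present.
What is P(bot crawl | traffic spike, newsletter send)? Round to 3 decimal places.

By total probability over the 4 (viral social-media post, bot crawl) configurations:
  P(traffic spike | newsletter send) = 0.45*0.89*0.88 + 0.7*0.89*0.12 + 0.67*0.11*0.88 + 0.81*0.11*0.12
        = 0.352440 + 0.074760 + 0.064856 + 0.010692 = 0.502748
The terms with bot crawl present sum to 0.085452, so
  P(bot crawl | traffic spike, newsletter send) = 0.085452 / 0.502748 ≈ 0.170

P(bot crawl | traffic spike, newsletter send) ≈ 0.170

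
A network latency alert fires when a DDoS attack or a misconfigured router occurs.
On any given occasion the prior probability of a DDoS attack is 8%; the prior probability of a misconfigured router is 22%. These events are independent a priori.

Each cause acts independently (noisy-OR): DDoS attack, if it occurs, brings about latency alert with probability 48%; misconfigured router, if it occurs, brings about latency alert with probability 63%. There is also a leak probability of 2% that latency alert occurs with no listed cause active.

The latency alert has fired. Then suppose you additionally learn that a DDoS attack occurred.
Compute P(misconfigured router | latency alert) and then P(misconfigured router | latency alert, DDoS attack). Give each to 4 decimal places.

P(misconfigured router | latency alert) ≈ 0.7612; P(misconfigured router | latency alert, DDoS attack) ≈ 0.3182

Under noisy-OR, P(latency alert | causes) = 1 − (1−0.02)·∏(1−qᵢ) over the active causes.
P(latency alert) = 0.02×0.92×0.78 + 0.6374×0.92×0.22 + 0.4904×0.08×0.78 + 0.811448×0.08×0.22 = 0.014352 + 0.129010 + 0.030601 + 0.014281 = 0.188244
Of this, 0.143291 comes from 0.129010 + 0.014281 (the misconfigured router=true cases).
Hence the posterior is 0.143291/0.188244 ≈ 0.7612.

Now also conditioning on DDoS attack=true:
By total probability over both values of misconfigured router:
  P(latency alert | DDoS attack) = 0.4904×0.78 + 0.811448×0.22
        = 0.382512 + 0.178519 = 0.561031
Keeping only the misconfigured router-present terms gives 0.178519, so
  P(misconfigured router | latency alert, DDoS attack) = 0.178519 / 0.561031 ≈ 0.3182
The drop from 0.7612 to 0.3182 is the explaining-away (discounting) effect.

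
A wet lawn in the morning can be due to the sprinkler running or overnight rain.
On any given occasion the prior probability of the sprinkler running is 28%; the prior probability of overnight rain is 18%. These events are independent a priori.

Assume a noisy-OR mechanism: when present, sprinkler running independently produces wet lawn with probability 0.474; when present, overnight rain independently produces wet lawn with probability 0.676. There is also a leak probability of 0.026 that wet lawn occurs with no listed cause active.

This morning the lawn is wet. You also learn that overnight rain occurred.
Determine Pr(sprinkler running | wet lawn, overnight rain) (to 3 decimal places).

Pr(sprinkler running | wet lawn, overnight rain) ≈ 0.322

Under noisy-OR, P(wet lawn | causes) = 1 − (1−0.026)·∏(1−qᵢ) over the active causes.
P(wet lawn | overnight rain) = 0.684424*0.72 + 0.834007*0.28 = 0.492785 + 0.233522 = 0.726307
Of this, 0.233522 comes from 0.834007*0.28 (the sprinkler running=true cases).
Hence the posterior is 0.233522/0.726307 ≈ 0.322.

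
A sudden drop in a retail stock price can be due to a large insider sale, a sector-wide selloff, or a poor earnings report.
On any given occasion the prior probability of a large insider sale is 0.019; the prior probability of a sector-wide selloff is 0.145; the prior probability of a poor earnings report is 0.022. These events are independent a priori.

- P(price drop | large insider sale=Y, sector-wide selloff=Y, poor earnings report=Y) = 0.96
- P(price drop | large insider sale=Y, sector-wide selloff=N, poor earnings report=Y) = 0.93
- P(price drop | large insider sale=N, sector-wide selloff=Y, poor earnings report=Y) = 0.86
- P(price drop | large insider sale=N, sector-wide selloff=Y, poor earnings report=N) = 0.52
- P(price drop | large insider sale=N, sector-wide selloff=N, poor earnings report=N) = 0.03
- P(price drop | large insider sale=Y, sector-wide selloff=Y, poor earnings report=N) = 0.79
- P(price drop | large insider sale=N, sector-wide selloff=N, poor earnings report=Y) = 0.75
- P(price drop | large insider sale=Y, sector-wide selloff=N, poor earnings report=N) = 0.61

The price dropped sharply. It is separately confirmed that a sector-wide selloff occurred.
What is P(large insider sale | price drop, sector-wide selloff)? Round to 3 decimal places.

P(large insider sale | price drop, sector-wide selloff) ≈ 0.028

Sum P(price drop|·) weighted by the priors over the 4 (large insider sale, poor earnings report) configurations:
  P(price drop | sector-wide selloff) = 0.52×0.981×0.978 + 0.86×0.981×0.022 + 0.79×0.019×0.978 + 0.96×0.019×0.022
        = 0.498897 + 0.018561 + 0.014680 + 0.000401 = 0.532539
Configurations with large insider sale contribute 0.015081, so
  P(large insider sale | price drop, sector-wide selloff) = 0.015081 / 0.532539 ≈ 0.028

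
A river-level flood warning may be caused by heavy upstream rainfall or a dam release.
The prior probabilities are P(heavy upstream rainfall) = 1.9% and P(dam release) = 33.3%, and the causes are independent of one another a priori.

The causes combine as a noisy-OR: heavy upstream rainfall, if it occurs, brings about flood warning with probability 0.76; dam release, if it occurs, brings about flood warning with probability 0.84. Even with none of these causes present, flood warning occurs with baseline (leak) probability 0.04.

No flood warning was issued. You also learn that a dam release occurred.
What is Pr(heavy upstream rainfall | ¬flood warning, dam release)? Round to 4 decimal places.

Under noisy-OR, P(flood warning | causes) = 1 − (1−0.04)·∏(1−qᵢ) over the active causes.
By total probability over both values of heavy upstream rainfall:
  P(¬flood warning | dam release) = 0.1536×0.981 + 0.036864×0.019
        = 0.150682 + 0.000700 = 0.151382
The terms with heavy upstream rainfall present sum to 0.000700, so
  P(heavy upstream rainfall | ¬flood warning, dam release) = 0.000700 / 0.151382 ≈ 0.0046

Pr(heavy upstream rainfall | ¬flood warning, dam release) ≈ 0.0046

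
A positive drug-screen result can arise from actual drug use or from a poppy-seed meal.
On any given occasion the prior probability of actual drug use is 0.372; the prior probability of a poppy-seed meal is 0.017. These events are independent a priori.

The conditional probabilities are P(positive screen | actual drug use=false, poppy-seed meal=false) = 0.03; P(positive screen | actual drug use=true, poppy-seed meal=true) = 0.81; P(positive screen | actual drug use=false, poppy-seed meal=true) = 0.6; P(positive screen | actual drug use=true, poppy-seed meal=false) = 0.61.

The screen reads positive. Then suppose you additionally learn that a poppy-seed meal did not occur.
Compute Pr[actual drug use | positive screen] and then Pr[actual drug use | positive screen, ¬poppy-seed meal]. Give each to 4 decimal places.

Pr[actual drug use | positive screen] ≈ 0.9015; Pr[actual drug use | positive screen, ¬poppy-seed meal] ≈ 0.9233

P(positive screen) = 0.03*0.628*0.983 + 0.6*0.628*0.017 + 0.61*0.372*0.983 + 0.81*0.372*0.017 = 0.018520 + 0.006406 + 0.223062 + 0.005122 = 0.253110
Restricting to configurations with actual drug use present: 0.223062 + 0.005122 = 0.228184.
P(actual drug use | positive screen) = 0.228184 / 0.253110 ≈ 0.9015

With the extra evidence:
For the numerator, keep only actual drug use=true terms: 0.61×0.372 = 0.226920
The normalizing constant is 0.03×0.628 + 0.61×0.372 = 0.245760
P(actual drug use | positive screen, ¬poppy-seed meal) = 0.226920/0.245760 ≈ 0.9233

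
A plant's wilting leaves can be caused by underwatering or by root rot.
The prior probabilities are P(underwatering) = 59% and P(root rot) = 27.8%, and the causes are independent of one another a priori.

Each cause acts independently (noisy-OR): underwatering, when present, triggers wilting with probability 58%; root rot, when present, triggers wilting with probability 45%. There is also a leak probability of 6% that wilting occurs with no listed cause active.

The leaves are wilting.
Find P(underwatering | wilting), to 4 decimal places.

P(underwatering | wilting) ≈ 0.8414

Under noisy-OR, P(wilting | causes) = 1 − (1−0.06)·∏(1−qᵢ) over the active causes.
Numerator (weight on configurations with underwatering): 0.257803 + 0.128405 = 0.386208
The normalizing constant is 0.06*0.41*0.722 + 0.483*0.41*0.278 + 0.6052*0.59*0.722 + 0.78286*0.59*0.278 = 0.459021
Posterior = 0.386208 / 0.459021 ≈ 0.8414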